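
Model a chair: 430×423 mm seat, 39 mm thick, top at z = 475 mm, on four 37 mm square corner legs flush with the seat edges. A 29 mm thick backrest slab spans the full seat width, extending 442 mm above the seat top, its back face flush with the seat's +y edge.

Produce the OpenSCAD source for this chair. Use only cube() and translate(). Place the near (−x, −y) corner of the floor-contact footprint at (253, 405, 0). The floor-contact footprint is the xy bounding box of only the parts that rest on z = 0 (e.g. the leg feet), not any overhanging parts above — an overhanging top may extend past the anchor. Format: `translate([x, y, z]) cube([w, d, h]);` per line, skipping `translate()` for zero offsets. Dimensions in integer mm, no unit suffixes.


// leg_h = 475 - 39 = 436
translate([253, 405, 436]) cube([430, 423, 39]);
translate([253, 405, 0]) cube([37, 37, 436]);
translate([646, 405, 0]) cube([37, 37, 436]);
translate([253, 791, 0]) cube([37, 37, 436]);
translate([646, 791, 0]) cube([37, 37, 436]);
translate([253, 799, 475]) cube([430, 29, 442]);


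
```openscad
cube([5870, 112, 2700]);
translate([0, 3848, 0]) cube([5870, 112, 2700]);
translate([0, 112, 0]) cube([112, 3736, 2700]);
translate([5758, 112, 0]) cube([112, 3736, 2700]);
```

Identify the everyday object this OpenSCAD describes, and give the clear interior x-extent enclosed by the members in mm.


A house (or room) frame. The interior width is 5646 mm.

Four 2700 mm walls enclosing a rectangle with no floor or roof — a room or house frame. Outside width is 5870 mm and wall thickness is 112 mm, so the interior width is 5870 − 2 × 112 = 5646 mm.


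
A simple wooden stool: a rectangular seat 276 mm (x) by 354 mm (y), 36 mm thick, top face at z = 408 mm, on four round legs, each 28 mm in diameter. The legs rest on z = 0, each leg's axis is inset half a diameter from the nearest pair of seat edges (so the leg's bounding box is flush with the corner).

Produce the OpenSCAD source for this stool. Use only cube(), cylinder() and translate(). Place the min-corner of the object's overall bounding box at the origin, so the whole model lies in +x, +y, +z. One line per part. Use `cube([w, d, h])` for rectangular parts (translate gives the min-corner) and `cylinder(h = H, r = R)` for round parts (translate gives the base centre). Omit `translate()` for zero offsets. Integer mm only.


translate([0, 0, 372]) cube([276, 354, 36]);
translate([14, 14, 0]) cylinder(h = 372, r = 14);
translate([262, 14, 0]) cylinder(h = 372, r = 14);
translate([14, 340, 0]) cylinder(h = 372, r = 14);
translate([262, 340, 0]) cylinder(h = 372, r = 14);


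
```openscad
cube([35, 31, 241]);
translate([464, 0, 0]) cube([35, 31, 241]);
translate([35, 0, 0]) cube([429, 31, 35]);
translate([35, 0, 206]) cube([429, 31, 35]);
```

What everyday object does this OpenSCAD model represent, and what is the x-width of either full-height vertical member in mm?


A picture frame. The border width is 35 mm.

Four thin pieces enclosing a rectangular opening — a picture frame. The two full-height stiles are 241 mm tall; the top rail sits at z = 206 and is 35 mm tall, so the border above the opening is 241 − 206 = 35 mm, matching the stile x-width.


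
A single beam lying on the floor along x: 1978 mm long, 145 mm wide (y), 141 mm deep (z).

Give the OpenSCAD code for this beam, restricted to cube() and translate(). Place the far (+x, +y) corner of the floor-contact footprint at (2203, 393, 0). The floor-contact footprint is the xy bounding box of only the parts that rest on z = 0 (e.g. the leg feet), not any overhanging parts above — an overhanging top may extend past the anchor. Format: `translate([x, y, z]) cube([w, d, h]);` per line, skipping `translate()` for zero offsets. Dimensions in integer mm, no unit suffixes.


translate([225, 248, 0]) cube([1978, 145, 141]);


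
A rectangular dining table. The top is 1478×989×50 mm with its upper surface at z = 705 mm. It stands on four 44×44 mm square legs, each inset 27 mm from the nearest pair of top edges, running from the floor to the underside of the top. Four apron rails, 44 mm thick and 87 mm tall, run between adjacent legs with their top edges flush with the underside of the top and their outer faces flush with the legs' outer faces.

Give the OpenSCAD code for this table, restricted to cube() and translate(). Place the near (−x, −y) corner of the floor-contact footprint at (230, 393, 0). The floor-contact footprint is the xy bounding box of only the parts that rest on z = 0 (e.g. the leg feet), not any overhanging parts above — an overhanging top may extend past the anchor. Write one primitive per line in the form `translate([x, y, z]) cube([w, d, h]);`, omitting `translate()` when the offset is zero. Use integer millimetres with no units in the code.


translate([203, 366, 655]) cube([1478, 989, 50]);
translate([230, 393, 0]) cube([44, 44, 655]);
translate([1610, 393, 0]) cube([44, 44, 655]);
translate([230, 1284, 0]) cube([44, 44, 655]);
translate([1610, 1284, 0]) cube([44, 44, 655]);
translate([274, 393, 568]) cube([1336, 44, 87]);
translate([274, 1284, 568]) cube([1336, 44, 87]);
translate([230, 437, 568]) cube([44, 847, 87]);
translate([1610, 437, 568]) cube([44, 847, 87]);


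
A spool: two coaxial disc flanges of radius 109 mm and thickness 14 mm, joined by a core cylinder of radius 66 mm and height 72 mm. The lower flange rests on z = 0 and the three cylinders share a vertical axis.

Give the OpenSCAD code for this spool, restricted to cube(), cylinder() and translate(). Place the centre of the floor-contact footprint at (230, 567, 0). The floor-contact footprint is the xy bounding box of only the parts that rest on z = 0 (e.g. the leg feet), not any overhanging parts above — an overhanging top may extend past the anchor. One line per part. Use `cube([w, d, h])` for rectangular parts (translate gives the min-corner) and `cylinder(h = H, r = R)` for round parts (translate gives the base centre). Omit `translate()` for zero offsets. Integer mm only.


translate([230, 567, 0]) cylinder(h = 14, r = 109);
translate([230, 567, 14]) cylinder(h = 72, r = 66);
translate([230, 567, 86]) cylinder(h = 14, r = 109);


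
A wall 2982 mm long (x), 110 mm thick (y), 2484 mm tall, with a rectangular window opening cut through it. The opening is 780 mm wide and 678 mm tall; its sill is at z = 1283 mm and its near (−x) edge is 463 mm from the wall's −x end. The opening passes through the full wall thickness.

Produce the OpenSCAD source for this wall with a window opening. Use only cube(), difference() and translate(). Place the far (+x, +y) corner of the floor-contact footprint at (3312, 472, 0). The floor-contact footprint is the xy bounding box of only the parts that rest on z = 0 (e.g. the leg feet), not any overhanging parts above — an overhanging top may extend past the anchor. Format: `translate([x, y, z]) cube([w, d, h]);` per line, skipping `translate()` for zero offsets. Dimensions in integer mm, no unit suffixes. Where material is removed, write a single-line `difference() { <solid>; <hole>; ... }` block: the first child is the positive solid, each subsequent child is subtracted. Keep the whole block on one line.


difference() { translate([330, 362, 0]) cube([2982, 110, 2484]); translate([793, 362, 1283]) cube([780, 110, 678]); }


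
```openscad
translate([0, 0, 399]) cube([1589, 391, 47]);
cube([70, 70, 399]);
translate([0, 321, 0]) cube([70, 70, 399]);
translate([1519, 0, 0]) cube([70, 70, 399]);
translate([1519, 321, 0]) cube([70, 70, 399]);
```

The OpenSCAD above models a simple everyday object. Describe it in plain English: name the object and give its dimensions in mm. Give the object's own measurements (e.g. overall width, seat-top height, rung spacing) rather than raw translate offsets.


A bench: a 1589×391 mm seat slab, 47 mm thick, top at z = 446 mm, on four 70×70 mm square legs flush with the seat corners and standing on z = 0.


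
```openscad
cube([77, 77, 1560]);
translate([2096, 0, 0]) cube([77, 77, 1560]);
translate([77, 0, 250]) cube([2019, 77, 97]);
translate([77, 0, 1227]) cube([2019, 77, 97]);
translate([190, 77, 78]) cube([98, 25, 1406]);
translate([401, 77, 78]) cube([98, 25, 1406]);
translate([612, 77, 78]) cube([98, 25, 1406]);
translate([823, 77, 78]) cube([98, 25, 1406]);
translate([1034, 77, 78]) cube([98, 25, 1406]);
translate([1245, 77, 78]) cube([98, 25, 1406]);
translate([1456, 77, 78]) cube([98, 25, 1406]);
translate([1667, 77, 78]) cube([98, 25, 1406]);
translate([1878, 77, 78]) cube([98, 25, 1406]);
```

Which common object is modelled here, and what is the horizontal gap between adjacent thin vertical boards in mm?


A fence section. The picket gap is 113 mm.

Two posts, two rails, 9 pickets — a fence section. Span 2019 mm holds 9 pickets of 98 mm with 10 equal gaps: ⌊(2019 − 9·98) / 10⌋ = 113 mm.


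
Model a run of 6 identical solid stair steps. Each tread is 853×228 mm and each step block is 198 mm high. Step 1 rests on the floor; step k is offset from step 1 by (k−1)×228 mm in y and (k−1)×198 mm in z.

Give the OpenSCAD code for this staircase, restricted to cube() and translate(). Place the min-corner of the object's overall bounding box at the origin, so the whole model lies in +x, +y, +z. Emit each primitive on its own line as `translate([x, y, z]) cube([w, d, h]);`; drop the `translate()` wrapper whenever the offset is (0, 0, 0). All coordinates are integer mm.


cube([853, 228, 198]);
translate([0, 228, 198]) cube([853, 228, 198]);
translate([0, 456, 396]) cube([853, 228, 198]);
translate([0, 684, 594]) cube([853, 228, 198]);
translate([0, 912, 792]) cube([853, 228, 198]);
translate([0, 1140, 990]) cube([853, 228, 198]);


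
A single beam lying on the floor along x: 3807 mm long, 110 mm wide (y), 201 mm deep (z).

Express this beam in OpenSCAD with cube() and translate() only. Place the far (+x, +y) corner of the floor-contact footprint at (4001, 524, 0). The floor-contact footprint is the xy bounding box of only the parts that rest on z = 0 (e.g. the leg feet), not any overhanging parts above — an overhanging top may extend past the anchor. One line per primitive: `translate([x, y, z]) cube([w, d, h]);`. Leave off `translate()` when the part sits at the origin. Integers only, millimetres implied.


translate([194, 414, 0]) cube([3807, 110, 201]);


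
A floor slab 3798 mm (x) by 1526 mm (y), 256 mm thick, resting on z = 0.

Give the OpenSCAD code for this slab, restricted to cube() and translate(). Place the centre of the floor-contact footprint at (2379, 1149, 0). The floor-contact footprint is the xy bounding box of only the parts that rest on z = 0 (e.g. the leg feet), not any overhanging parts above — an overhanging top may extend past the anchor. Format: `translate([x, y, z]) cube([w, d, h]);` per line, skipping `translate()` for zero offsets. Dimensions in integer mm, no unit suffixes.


translate([480, 386, 0]) cube([3798, 1526, 256]);


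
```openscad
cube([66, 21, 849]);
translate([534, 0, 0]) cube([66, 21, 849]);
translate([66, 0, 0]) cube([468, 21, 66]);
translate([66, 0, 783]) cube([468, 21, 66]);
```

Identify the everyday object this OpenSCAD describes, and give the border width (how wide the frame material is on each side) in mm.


A picture frame. The border width is 66 mm.

Four thin pieces enclosing a rectangular opening — a picture frame. The two full-height stiles are 849 mm tall; the top rail sits at z = 783 and is 66 mm tall, so the border above the opening is 849 − 783 = 66 mm, matching the stile x-width.


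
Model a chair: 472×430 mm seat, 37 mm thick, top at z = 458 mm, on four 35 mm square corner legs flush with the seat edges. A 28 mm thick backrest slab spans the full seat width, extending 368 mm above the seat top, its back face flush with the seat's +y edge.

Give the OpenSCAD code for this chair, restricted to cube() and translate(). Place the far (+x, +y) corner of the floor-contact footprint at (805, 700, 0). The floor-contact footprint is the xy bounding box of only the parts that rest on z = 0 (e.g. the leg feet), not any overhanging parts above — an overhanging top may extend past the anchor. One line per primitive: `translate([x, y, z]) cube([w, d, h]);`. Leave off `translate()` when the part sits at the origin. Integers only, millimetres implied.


translate([333, 270, 421]) cube([472, 430, 37]);
translate([333, 270, 0]) cube([35, 35, 421]);
translate([770, 270, 0]) cube([35, 35, 421]);
translate([333, 665, 0]) cube([35, 35, 421]);
translate([770, 665, 0]) cube([35, 35, 421]);
translate([333, 672, 458]) cube([472, 28, 368]);


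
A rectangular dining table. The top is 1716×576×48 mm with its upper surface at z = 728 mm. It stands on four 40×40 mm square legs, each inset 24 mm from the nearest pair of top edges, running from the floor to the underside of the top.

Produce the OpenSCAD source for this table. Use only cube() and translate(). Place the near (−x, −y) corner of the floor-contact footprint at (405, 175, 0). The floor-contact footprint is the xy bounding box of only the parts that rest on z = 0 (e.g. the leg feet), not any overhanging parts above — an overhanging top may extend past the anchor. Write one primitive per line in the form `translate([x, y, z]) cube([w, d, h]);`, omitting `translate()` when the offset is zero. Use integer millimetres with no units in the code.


translate([381, 151, 680]) cube([1716, 576, 48]);
translate([405, 175, 0]) cube([40, 40, 680]);
translate([2033, 175, 0]) cube([40, 40, 680]);
translate([405, 663, 0]) cube([40, 40, 680]);
translate([2033, 663, 0]) cube([40, 40, 680]);


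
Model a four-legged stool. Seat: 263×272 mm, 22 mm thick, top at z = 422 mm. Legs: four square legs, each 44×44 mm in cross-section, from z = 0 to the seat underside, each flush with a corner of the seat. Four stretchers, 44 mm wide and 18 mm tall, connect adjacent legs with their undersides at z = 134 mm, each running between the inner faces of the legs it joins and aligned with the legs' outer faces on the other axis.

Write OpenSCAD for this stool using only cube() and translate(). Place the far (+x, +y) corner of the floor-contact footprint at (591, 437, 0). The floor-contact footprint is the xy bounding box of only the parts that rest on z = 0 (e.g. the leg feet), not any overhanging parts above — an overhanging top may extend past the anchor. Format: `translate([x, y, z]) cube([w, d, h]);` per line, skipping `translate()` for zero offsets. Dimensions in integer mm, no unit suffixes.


translate([328, 165, 400]) cube([263, 272, 22]);
translate([328, 165, 0]) cube([44, 44, 400]);
translate([547, 165, 0]) cube([44, 44, 400]);
translate([328, 393, 0]) cube([44, 44, 400]);
translate([547, 393, 0]) cube([44, 44, 400]);
translate([372, 165, 134]) cube([175, 44, 18]);
translate([372, 393, 134]) cube([175, 44, 18]);
translate([328, 209, 134]) cube([44, 184, 18]);
translate([547, 209, 134]) cube([44, 184, 18]);


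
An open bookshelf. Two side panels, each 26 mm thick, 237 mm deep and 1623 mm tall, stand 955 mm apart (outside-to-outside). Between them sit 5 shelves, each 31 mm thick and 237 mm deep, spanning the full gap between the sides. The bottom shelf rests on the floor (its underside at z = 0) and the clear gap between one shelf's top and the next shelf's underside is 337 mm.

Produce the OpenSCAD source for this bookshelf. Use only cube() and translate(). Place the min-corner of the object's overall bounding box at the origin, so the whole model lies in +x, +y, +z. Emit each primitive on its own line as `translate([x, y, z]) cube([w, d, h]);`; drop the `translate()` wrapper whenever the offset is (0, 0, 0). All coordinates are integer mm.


cube([26, 237, 1623]);
translate([929, 0, 0]) cube([26, 237, 1623]);
translate([26, 0, 0]) cube([903, 237, 31]);
translate([26, 0, 368]) cube([903, 237, 31]);
translate([26, 0, 736]) cube([903, 237, 31]);
translate([26, 0, 1104]) cube([903, 237, 31]);
translate([26, 0, 1472]) cube([903, 237, 31]);


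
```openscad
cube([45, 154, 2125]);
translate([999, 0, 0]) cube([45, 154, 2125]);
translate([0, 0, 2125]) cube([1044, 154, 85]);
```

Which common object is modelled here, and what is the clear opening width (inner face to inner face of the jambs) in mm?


A door frame. The clear opening width is 954 mm.

Two 2125 mm tall posts with a header on top — a door frame. The left jamb is 45 mm wide at x = 0; the right jamb starts at x = 999. The clear opening is 999 − 45 = 954 mm.


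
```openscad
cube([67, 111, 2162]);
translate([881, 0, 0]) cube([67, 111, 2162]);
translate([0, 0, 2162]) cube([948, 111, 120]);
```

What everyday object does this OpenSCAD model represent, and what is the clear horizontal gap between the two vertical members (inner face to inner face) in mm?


A door frame. The clear opening width is 814 mm.

Two 2162 mm tall posts with a header on top — a door frame. The left jamb is 67 mm wide at x = 0; the right jamb starts at x = 881. The clear opening is 881 − 67 = 814 mm.


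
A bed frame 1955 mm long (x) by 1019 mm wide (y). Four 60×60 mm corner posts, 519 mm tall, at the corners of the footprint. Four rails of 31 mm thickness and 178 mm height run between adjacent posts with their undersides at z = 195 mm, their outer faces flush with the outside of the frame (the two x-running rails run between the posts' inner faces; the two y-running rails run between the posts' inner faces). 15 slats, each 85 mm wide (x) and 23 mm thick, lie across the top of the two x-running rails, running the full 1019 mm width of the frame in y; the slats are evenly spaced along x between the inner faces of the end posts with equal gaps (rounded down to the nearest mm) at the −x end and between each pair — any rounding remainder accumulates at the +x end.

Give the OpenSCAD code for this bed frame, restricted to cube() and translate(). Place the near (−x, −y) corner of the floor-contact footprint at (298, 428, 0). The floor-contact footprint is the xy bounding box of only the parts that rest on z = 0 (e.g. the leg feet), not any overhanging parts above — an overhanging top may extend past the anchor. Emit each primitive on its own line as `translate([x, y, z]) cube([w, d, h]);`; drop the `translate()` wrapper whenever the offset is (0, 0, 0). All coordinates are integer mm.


translate([298, 428, 0]) cube([60, 60, 519]);
translate([298, 1387, 0]) cube([60, 60, 519]);
translate([2193, 428, 0]) cube([60, 60, 519]);
translate([2193, 1387, 0]) cube([60, 60, 519]);
translate([358, 428, 195]) cube([1835, 31, 178]);
translate([358, 1416, 195]) cube([1835, 31, 178]);
translate([298, 488, 195]) cube([31, 899, 178]);
translate([2222, 488, 195]) cube([31, 899, 178]);
translate([393, 428, 373]) cube([85, 1019, 23]);
translate([513, 428, 373]) cube([85, 1019, 23]);
translate([633, 428, 373]) cube([85, 1019, 23]);
translate([753, 428, 373]) cube([85, 1019, 23]);
translate([873, 428, 373]) cube([85, 1019, 23]);
translate([993, 428, 373]) cube([85, 1019, 23]);
translate([1113, 428, 373]) cube([85, 1019, 23]);
translate([1233, 428, 373]) cube([85, 1019, 23]);
translate([1353, 428, 373]) cube([85, 1019, 23]);
translate([1473, 428, 373]) cube([85, 1019, 23]);
translate([1593, 428, 373]) cube([85, 1019, 23]);
translate([1713, 428, 373]) cube([85, 1019, 23]);
translate([1833, 428, 373]) cube([85, 1019, 23]);
translate([1953, 428, 373]) cube([85, 1019, 23]);
translate([2073, 428, 373]) cube([85, 1019, 23]);


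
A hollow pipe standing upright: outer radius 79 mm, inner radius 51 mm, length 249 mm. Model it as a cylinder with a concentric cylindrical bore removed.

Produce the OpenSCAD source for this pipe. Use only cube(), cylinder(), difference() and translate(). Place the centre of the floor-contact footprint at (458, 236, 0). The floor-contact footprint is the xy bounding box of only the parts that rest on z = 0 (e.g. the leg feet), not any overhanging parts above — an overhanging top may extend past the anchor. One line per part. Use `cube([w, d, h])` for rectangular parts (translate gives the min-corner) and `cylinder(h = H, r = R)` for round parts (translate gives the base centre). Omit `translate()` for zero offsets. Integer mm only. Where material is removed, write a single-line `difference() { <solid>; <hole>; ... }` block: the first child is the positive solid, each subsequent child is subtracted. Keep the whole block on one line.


difference() { translate([458, 236, 0]) cylinder(h = 249, r = 79); translate([458, 236, 0]) cylinder(h = 249, r = 51); }


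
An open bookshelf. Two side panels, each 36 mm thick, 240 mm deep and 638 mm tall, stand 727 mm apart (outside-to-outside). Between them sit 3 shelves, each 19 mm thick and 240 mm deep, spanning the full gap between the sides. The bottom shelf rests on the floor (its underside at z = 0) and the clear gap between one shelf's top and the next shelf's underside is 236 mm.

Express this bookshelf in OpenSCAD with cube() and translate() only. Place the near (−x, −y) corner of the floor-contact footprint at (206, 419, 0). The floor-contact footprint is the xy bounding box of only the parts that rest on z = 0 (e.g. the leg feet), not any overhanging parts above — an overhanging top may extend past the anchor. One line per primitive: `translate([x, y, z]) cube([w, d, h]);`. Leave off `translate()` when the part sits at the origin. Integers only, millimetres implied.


translate([206, 419, 0]) cube([36, 240, 638]);
translate([897, 419, 0]) cube([36, 240, 638]);
translate([242, 419, 0]) cube([655, 240, 19]);
translate([242, 419, 255]) cube([655, 240, 19]);
translate([242, 419, 510]) cube([655, 240, 19]);


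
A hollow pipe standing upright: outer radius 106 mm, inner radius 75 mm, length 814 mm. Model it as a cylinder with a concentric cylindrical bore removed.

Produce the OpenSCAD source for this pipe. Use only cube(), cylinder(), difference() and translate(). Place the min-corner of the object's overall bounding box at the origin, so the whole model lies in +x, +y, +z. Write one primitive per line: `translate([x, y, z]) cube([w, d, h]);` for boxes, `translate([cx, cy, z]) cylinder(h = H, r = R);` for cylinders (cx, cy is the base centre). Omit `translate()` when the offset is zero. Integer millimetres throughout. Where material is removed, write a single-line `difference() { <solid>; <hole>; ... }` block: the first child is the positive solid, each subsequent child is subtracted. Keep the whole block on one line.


difference() { translate([106, 106, 0]) cylinder(h = 814, r = 106); translate([106, 106, 0]) cylinder(h = 814, r = 75); }


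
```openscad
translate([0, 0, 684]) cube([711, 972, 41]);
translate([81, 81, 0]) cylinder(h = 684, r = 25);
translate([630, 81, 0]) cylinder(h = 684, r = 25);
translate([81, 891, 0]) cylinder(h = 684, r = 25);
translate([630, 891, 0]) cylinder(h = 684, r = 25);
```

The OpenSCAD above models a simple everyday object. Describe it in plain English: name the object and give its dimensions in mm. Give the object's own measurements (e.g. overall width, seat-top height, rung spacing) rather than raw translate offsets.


A table: top 711 mm (x) × 972 mm (y), 41 mm thick, upper face at z = 725 mm, on four round legs of 50 mm diameter, each leg's bounding box inset 56 mm from the nearest pair of top edges from z = 0 to the bottom of the top.


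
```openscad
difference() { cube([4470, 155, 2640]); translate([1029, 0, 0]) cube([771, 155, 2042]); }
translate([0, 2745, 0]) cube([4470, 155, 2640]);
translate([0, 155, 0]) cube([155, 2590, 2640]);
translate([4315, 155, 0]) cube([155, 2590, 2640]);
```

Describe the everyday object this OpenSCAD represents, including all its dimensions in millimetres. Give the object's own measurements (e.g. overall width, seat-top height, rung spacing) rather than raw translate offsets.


A single room: four walls, each 2640 mm tall and 155 mm thick, enclosing an outside footprint 4470×2900 mm (x × y), no floor or roof. The front and back walls (−y and +y sides) run the full x-width; the side walls fit between their inner faces. A door opening 771 mm wide and 2042 mm tall is cut through the front wall from the floor up, its −x edge 1029 mm from the wall's −x end.


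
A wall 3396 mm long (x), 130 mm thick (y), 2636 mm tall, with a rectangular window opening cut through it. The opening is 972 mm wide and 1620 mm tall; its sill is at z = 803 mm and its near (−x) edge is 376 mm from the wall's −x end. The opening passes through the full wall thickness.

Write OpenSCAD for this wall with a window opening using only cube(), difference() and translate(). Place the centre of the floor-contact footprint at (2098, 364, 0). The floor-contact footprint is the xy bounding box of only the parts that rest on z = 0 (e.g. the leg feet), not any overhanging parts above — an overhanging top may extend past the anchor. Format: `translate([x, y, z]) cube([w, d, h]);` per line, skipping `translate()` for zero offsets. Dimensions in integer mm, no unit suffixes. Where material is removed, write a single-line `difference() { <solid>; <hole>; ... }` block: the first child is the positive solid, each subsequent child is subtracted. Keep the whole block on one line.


difference() { translate([400, 299, 0]) cube([3396, 130, 2636]); translate([776, 299, 803]) cube([972, 130, 1620]); }


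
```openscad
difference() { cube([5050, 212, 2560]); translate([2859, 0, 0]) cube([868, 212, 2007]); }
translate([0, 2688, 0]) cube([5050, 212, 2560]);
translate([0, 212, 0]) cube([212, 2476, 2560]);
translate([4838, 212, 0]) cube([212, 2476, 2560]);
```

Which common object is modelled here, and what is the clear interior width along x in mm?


A single room. The interior width is 4626 mm.

Four walls enclosing a rectangle with a door in the front wall — a room. Outside width 5050 minus two 212 mm walls gives 4626 mm.


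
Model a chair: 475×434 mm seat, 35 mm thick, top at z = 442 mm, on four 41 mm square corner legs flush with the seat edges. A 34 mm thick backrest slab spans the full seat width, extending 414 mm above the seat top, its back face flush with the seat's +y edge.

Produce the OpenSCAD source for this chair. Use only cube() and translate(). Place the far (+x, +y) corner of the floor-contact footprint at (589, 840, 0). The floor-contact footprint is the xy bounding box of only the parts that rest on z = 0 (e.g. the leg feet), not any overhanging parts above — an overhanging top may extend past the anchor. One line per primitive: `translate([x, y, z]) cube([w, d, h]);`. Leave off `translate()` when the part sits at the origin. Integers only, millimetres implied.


// leg_h = 442 - 35 = 407
translate([114, 406, 407]) cube([475, 434, 35]);
translate([114, 406, 0]) cube([41, 41, 407]);
translate([548, 406, 0]) cube([41, 41, 407]);
translate([114, 799, 0]) cube([41, 41, 407]);
translate([548, 799, 0]) cube([41, 41, 407]);
translate([114, 806, 442]) cube([475, 34, 414]);


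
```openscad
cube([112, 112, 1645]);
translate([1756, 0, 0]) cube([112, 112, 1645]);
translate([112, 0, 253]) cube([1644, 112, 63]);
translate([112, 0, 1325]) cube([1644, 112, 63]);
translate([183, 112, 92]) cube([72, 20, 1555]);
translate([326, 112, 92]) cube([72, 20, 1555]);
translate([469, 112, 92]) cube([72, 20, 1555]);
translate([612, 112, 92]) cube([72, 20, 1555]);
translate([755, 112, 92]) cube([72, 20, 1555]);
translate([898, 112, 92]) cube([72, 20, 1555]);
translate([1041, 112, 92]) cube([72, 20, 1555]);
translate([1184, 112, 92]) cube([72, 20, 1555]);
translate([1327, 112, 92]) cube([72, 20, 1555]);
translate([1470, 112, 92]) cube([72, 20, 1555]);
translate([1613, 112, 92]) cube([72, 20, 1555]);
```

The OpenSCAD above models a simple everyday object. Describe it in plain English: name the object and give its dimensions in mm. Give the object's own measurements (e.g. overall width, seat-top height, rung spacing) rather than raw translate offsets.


A fence section. Two 112×112 mm posts, 1645 mm tall, stand on the floor with a clear span of 1644 mm between their inner faces. Two horizontal rails of 112×63 mm section span the gap between the posts with their undersides at z = 253 mm and z = 1325 mm, flush with the posts' −y face. 11 pickets, each 72 mm wide, 20 mm thick and 1555 mm tall, are fixed to the +y face of the rails with their bottoms at z = 92 mm, spaced across the span with a 71 mm gap after the −x post and between neighbouring pickets and before the +x post.


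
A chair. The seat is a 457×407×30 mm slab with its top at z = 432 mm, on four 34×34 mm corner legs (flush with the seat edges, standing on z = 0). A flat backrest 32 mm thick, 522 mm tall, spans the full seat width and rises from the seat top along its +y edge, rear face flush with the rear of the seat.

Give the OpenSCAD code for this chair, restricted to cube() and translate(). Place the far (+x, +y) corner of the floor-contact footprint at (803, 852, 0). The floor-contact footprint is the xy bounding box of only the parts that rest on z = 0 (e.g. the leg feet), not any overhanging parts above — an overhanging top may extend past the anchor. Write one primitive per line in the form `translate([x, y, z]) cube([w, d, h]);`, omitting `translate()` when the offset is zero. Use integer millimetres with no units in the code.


translate([346, 445, 402]) cube([457, 407, 30]);
translate([346, 445, 0]) cube([34, 34, 402]);
translate([769, 445, 0]) cube([34, 34, 402]);
translate([346, 818, 0]) cube([34, 34, 402]);
translate([769, 818, 0]) cube([34, 34, 402]);
translate([346, 820, 432]) cube([457, 32, 522]);


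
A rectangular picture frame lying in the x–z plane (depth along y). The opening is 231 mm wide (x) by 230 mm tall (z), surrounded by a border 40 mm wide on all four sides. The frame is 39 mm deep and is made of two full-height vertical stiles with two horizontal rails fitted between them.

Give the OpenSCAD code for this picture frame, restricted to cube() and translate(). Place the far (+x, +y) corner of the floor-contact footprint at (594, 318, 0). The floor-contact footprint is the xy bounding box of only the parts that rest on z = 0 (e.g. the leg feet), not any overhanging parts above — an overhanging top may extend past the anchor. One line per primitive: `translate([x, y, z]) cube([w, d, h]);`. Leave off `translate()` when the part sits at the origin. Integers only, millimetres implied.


translate([283, 279, 0]) cube([40, 39, 310]);
translate([554, 279, 0]) cube([40, 39, 310]);
translate([323, 279, 0]) cube([231, 39, 40]);
translate([323, 279, 270]) cube([231, 39, 40]);


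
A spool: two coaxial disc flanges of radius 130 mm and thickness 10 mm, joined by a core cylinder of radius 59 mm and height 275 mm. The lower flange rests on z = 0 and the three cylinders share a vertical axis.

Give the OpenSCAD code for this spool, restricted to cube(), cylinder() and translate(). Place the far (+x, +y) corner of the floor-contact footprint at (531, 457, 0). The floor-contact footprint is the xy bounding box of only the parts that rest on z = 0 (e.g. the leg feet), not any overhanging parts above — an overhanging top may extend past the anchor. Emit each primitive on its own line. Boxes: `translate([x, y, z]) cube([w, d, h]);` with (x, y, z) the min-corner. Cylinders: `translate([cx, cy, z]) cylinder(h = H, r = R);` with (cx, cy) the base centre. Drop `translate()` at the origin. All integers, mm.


translate([401, 327, 0]) cylinder(h = 10, r = 130);
translate([401, 327, 10]) cylinder(h = 275, r = 59);
translate([401, 327, 285]) cylinder(h = 10, r = 130);


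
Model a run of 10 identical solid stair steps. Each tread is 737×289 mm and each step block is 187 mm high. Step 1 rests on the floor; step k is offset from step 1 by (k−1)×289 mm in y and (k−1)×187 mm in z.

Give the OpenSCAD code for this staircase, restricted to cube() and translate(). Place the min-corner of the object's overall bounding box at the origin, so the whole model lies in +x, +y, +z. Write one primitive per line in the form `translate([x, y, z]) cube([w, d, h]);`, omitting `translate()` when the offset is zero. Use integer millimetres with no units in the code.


cube([737, 289, 187]);
translate([0, 289, 187]) cube([737, 289, 187]);
translate([0, 578, 374]) cube([737, 289, 187]);
translate([0, 867, 561]) cube([737, 289, 187]);
translate([0, 1156, 748]) cube([737, 289, 187]);
translate([0, 1445, 935]) cube([737, 289, 187]);
translate([0, 1734, 1122]) cube([737, 289, 187]);
translate([0, 2023, 1309]) cube([737, 289, 187]);
translate([0, 2312, 1496]) cube([737, 289, 187]);
translate([0, 2601, 1683]) cube([737, 289, 187]);


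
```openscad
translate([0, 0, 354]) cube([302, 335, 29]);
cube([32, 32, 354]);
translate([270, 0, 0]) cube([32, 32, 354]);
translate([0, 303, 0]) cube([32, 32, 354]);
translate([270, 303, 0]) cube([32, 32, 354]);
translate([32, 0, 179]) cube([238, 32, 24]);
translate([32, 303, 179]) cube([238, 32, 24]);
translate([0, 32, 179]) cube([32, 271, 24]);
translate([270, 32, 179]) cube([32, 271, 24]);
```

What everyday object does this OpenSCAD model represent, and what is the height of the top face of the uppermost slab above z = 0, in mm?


A stool. The seat height is 383 mm.

A 302×335×29 slab at z = 354 on four corner posts — a stool. The seat top is 354 + 29 = 383 mm.


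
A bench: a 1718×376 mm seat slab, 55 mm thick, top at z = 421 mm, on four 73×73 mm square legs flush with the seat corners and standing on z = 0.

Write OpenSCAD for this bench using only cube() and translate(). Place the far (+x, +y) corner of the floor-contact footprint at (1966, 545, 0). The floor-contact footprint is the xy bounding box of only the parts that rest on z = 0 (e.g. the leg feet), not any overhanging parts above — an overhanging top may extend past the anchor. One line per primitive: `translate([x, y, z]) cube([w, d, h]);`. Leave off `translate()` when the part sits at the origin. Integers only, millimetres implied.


translate([248, 169, 366]) cube([1718, 376, 55]);
translate([248, 169, 0]) cube([73, 73, 366]);
translate([248, 472, 0]) cube([73, 73, 366]);
translate([1893, 169, 0]) cube([73, 73, 366]);
translate([1893, 472, 0]) cube([73, 73, 366]);


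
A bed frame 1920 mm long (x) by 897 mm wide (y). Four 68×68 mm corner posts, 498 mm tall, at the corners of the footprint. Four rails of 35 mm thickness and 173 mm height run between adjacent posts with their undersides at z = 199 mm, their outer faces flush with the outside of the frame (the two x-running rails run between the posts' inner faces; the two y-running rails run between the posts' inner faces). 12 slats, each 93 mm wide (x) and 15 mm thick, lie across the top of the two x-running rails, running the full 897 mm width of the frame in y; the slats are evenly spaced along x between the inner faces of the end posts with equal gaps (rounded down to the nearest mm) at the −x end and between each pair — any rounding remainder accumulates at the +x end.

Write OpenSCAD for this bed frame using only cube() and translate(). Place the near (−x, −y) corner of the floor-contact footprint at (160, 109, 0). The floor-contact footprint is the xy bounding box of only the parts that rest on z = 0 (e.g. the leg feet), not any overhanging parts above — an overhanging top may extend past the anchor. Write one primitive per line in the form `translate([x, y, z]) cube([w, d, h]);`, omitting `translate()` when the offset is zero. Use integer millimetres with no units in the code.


translate([160, 109, 0]) cube([68, 68, 498]);
translate([160, 938, 0]) cube([68, 68, 498]);
translate([2012, 109, 0]) cube([68, 68, 498]);
translate([2012, 938, 0]) cube([68, 68, 498]);
translate([228, 109, 199]) cube([1784, 35, 173]);
translate([228, 971, 199]) cube([1784, 35, 173]);
translate([160, 177, 199]) cube([35, 761, 173]);
translate([2045, 177, 199]) cube([35, 761, 173]);
translate([279, 109, 372]) cube([93, 897, 15]);
translate([423, 109, 372]) cube([93, 897, 15]);
translate([567, 109, 372]) cube([93, 897, 15]);
translate([711, 109, 372]) cube([93, 897, 15]);
translate([855, 109, 372]) cube([93, 897, 15]);
translate([999, 109, 372]) cube([93, 897, 15]);
translate([1143, 109, 372]) cube([93, 897, 15]);
translate([1287, 109, 372]) cube([93, 897, 15]);
translate([1431, 109, 372]) cube([93, 897, 15]);
translate([1575, 109, 372]) cube([93, 897, 15]);
translate([1719, 109, 372]) cube([93, 897, 15]);
translate([1863, 109, 372]) cube([93, 897, 15]);


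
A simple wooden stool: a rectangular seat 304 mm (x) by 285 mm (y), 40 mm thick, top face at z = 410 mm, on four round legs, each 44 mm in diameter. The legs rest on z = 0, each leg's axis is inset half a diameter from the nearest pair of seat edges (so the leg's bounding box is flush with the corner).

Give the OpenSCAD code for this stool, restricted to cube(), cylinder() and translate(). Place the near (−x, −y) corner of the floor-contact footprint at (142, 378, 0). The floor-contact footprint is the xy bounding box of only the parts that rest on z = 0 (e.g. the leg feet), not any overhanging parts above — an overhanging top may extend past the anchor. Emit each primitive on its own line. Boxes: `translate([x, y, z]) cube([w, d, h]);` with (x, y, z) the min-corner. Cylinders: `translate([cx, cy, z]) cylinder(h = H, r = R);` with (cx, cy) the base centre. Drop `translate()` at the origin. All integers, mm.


// leg_h = 410 - 40 = 370
translate([142, 378, 370]) cube([304, 285, 40]);
translate([164, 400, 0]) cylinder(h = 370, r = 22);
translate([424, 400, 0]) cylinder(h = 370, r = 22);
translate([164, 641, 0]) cylinder(h = 370, r = 22);
translate([424, 641, 0]) cylinder(h = 370, r = 22);


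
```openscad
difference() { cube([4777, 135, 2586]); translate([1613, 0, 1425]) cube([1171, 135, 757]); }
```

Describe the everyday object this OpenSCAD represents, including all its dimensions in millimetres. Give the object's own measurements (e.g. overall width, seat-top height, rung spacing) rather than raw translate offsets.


A wall 4777 mm long (x), 135 mm thick (y), 2586 mm tall, with a rectangular window opening cut through it. The opening is 1171 mm wide and 757 mm tall; its sill is at z = 1425 mm and its near (−x) edge is 1613 mm from the wall's −x end. The opening passes through the full wall thickness.


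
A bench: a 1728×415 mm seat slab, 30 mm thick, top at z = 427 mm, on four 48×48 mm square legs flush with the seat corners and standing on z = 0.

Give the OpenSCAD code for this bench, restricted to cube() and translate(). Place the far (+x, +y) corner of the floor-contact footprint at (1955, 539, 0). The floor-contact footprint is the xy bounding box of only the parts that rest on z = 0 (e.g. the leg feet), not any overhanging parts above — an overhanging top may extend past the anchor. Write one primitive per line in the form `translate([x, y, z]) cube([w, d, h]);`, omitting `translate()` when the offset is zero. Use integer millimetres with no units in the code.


translate([227, 124, 397]) cube([1728, 415, 30]);
translate([227, 124, 0]) cube([48, 48, 397]);
translate([227, 491, 0]) cube([48, 48, 397]);
translate([1907, 124, 0]) cube([48, 48, 397]);
translate([1907, 491, 0]) cube([48, 48, 397]);


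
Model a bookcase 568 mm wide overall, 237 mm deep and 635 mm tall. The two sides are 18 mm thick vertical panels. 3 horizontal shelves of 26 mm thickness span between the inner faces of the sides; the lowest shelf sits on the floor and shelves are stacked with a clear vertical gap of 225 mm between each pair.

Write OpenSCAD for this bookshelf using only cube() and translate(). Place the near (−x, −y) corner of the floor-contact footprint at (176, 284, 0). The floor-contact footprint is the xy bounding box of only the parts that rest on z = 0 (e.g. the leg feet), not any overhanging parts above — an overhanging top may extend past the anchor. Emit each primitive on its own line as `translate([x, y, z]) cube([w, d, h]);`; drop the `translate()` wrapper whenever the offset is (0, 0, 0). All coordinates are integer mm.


translate([176, 284, 0]) cube([18, 237, 635]);
translate([726, 284, 0]) cube([18, 237, 635]);
translate([194, 284, 0]) cube([532, 237, 26]);
translate([194, 284, 251]) cube([532, 237, 26]);
translate([194, 284, 502]) cube([532, 237, 26]);
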